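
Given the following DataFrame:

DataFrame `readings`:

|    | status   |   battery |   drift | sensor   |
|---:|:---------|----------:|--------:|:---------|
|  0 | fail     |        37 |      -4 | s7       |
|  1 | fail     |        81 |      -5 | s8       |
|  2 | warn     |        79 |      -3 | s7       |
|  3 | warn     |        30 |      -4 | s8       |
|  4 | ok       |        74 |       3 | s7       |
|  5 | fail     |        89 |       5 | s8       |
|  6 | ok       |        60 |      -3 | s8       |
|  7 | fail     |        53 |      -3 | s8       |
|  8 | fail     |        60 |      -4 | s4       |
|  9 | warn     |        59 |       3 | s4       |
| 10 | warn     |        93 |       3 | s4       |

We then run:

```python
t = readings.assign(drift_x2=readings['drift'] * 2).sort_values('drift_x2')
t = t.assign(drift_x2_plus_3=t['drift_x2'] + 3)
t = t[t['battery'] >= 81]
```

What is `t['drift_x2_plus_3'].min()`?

-7

add column drift_x2 = readings['drift'] * 2:
   status  battery  drift sensor  drift_x2
0    fail       37     -4     s7        -8
1    fail       81     -5     s8       -10
2    warn       79     -3     s7        -6
3    warn       30     -4     s8        -8
4      ok       74      3     s7         6
5    fail       89      5     s8        10
6      ok       60     -3     s8        -6
7    fail       53     -3     s8        -6
8    fail       60     -4     s4        -8
9    warn       59      3     s4         6
10   warn       93      3     s4         6
sort by drift_x2:
   status  battery  drift sensor  drift_x2
1    fail       81     -5     s8       -10
0    fail       37     -4     s7        -8
3    warn       30     -4     s8        -8
8    fail       60     -4     s4        -8
2    warn       79     -3     s7        -6
6      ok       60     -3     s8        -6
7    fail       53     -3     s8        -6
4      ok       74      3     s7         6
9    warn       59      3     s4         6
10   warn       93      3     s4         6
5    fail       89      5     s8        10
add column drift_x2_plus_3 = t['drift_x2'] + 3:
   status  battery  drift sensor  drift_x2  drift_x2_plus_3
1    fail       81     -5     s8       -10               -7
0    fail       37     -4     s7        -8               -5
3    warn       30     -4     s8        -8               -5
8    fail       60     -4     s4        -8               -5
2    warn       79     -3     s7        -6               -3
6      ok       60     -3     s8        -6               -3
7    fail       53     -3     s8        -6               -3
4      ok       74      3     s7         6                9
9    warn       59      3     s4         6                9
10   warn       93      3     s4         6                9
5    fail       89      5     s8        10               13
filter rows where battery >= 81:
   status  battery  drift sensor  drift_x2  drift_x2_plus_3
1    fail       81     -5     s8       -10               -7
10   warn       93      3     s4         6                9
5    fail       89      5     s8        10               13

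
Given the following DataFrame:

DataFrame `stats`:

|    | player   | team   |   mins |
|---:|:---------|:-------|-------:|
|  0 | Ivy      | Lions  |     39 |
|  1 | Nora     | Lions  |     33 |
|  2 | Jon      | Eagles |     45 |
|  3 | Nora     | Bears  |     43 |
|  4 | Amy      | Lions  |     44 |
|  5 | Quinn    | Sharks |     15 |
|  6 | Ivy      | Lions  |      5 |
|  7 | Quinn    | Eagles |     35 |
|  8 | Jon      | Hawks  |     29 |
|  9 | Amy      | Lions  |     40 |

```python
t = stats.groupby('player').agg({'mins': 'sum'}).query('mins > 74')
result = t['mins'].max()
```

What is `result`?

84

group by player, sum of mins:
        mins
player      
Amy       84
Ivy       44
Jon       74
Nora      76
Quinn     50
filter rows where mins > 74:
        mins
player      
Amy       84
Nora      76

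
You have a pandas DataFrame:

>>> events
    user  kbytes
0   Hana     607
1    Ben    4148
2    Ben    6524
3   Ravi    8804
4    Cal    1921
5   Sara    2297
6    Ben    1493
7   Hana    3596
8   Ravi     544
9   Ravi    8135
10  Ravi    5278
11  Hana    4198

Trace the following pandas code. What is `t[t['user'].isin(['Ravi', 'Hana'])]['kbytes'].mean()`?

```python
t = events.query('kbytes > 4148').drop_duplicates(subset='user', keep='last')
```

filter rows where kbytes > 4148:
    user  kbytes
2    Ben    6524
3   Ravi    8804
9   Ravi    8135
10  Ravi    5278
11  Hana    4198
drop duplicate user (keep=last):
    user  kbytes
2    Ben    6524
10  Ravi    5278
11  Hana    4198
filter rows where user in ['Ravi', 'Hana']:
    user  kbytes
10  Ravi    5278
11  Hana    4198
Then the mean of column 'kbytes': 4738.0

4738.0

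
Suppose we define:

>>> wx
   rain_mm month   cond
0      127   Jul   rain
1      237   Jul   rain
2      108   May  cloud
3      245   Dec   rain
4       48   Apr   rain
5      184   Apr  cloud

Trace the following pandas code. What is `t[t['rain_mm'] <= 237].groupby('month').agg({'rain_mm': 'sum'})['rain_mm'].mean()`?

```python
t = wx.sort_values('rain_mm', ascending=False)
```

234.666666667

sort by rain_mm descending:
   rain_mm month   cond
3      245   Dec   rain
1      237   Jul   rain
5      184   Apr  cloud
0      127   Jul   rain
2      108   May  cloud
4       48   Apr   rain
filter rows where rain_mm <= 237:
   rain_mm month   cond
1      237   Jul   rain
5      184   Apr  cloud
0      127   Jul   rain
2      108   May  cloud
4       48   Apr   rain
group by month, sum of rain_mm:
       rain_mm
month         
Apr        232
Jul        364
May        108
Hence 234.666666667.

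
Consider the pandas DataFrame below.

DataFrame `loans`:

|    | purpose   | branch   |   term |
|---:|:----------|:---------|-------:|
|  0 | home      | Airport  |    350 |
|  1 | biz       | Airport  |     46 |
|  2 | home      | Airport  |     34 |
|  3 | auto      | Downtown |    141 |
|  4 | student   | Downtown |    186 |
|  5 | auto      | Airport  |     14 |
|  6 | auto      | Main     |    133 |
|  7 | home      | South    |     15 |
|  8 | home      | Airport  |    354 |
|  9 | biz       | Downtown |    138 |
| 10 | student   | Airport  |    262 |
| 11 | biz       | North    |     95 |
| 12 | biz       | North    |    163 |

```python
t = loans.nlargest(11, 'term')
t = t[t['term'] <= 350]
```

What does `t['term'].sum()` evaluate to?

take 11 rows with largest term:
    purpose    branch  term
8      home   Airport   354
0      home   Airport   350
10  student   Airport   262
4   student  Downtown   186
12      biz     North   163
3      auto  Downtown   141
9       biz  Downtown   138
6      auto      Main   133
11      biz     North    95
1       biz   Airport    46
2      home   Airport    34
filter rows where term <= 350:
    purpose    branch  term
0      home   Airport   350
10  student   Airport   262
4   student  Downtown   186
12      biz     North   163
3      auto  Downtown   141
9       biz  Downtown   138
6      auto      Main   133
11      biz     North    95
1       biz   Airport    46
2      home   Airport    34
Hence 1548.

1548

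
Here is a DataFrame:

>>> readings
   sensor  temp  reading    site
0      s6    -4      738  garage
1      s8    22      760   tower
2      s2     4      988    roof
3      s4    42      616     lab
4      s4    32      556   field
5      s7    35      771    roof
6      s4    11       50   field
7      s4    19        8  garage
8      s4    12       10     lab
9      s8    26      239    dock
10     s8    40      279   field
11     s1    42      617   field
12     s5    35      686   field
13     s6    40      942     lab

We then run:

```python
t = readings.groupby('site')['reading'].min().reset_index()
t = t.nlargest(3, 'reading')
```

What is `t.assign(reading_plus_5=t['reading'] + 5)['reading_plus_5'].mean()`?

595.0

group by site, min of reading:
site
dock      239
field      50
garage      8
lab        10
roof      771
tower     760
Name: reading, dtype: int64
reset_index():
     site  reading
0    dock      239
1   field       50
2  garage        8
3     lab       10
4    roof      771
5   tower      760
take 3 rows with largest reading:
    site  reading
4   roof      771
5  tower      760
0   dock      239
add column reading_plus_5 = t['reading'] + 5:
    site  reading  reading_plus_5
4   roof      771             776
5  tower      760             765
0   dock      239             244
Hence 595.0.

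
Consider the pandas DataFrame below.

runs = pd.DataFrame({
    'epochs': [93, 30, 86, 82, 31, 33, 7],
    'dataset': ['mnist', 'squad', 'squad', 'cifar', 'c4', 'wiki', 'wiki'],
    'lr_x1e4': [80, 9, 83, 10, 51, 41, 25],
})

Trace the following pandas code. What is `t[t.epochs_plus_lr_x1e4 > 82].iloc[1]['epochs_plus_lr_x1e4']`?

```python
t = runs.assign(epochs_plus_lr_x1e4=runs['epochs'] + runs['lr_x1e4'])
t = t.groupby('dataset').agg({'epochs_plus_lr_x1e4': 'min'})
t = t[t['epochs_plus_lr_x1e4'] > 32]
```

173

add column epochs_plus_lr_x1e4 = runs['epochs'] + runs['lr_x1e4']:
   epochs dataset  lr_x1e4  epochs_plus_lr_x1e4
0      93   mnist       80                  173
1      30   squad        9                   39
2      86   squad       83                  169
3      82   cifar       10                   92
4      31      c4       51                   82
5      33    wiki       41                   74
6       7    wiki       25                   32
group by dataset, min of epochs_plus_lr_x1e4:
         epochs_plus_lr_x1e4
dataset                     
c4                        82
cifar                     92
mnist                    173
squad                     39
wiki                      32
filter rows where epochs_plus_lr_x1e4 > 32:
         epochs_plus_lr_x1e4
dataset                     
c4                        82
cifar                     92
mnist                    173
squad                     39
filter rows where epochs_plus_lr_x1e4 > 82:
         epochs_plus_lr_x1e4
dataset                     
cifar                     92
mnist                    173
value at position 1, column 'epochs_plus_lr_x1e4' → 173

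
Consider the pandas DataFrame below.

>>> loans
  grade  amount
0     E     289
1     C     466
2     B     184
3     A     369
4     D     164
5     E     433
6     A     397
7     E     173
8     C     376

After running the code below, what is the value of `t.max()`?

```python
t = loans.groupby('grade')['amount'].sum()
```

group by grade, sum of amount:
grade
A    766
B    184
C    842
D    164
E    895
Name: amount, dtype: int64
Taking the max of the resulting series gives 895.

895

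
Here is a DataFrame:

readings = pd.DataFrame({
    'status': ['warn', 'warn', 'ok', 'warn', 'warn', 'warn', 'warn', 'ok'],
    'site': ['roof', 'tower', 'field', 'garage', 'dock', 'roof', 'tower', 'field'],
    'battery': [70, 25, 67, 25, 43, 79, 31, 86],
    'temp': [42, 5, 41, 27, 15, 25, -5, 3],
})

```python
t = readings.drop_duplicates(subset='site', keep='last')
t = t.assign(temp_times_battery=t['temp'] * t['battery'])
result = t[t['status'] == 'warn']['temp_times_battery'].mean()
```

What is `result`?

785.0

drop duplicate site (keep=last):
  status    site  battery  temp
3   warn  garage       25    27
4   warn    dock       43    15
5   warn    roof       79    25
6   warn   tower       31    -5
7     ok   field       86     3
add column temp_times_battery = t['temp'] * t['battery']:
  status    site  battery  temp  temp_times_battery
3   warn  garage       25    27                 675
4   warn    dock       43    15                 645
5   warn    roof       79    25                1975
6   warn   tower       31    -5                -155
7     ok   field       86     3                 258
filter rows where status == 'warn':
  status    site  battery  temp  temp_times_battery
3   warn  garage       25    27                 675
4   warn    dock       43    15                 645
5   warn    roof       79    25                1975
6   warn   tower       31    -5                -155
Taking the mean of column 'temp_times_battery' gives 785.0.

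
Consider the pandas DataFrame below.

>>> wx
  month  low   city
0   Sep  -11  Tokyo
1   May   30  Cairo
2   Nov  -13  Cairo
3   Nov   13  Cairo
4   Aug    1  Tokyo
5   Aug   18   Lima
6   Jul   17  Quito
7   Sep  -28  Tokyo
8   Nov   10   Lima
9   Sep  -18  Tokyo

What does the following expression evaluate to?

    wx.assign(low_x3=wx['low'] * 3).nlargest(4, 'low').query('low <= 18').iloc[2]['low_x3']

39

add column low_x3 = wx['low'] * 3:
  month  low   city  low_x3
0   Sep  -11  Tokyo     -33
1   May   30  Cairo      90
2   Nov  -13  Cairo     -39
3   Nov   13  Cairo      39
4   Aug    1  Tokyo       3
5   Aug   18   Lima      54
6   Jul   17  Quito      51
7   Sep  -28  Tokyo     -84
8   Nov   10   Lima      30
9   Sep  -18  Tokyo     -54
take 4 rows with largest low:
  month  low   city  low_x3
1   May   30  Cairo      90
5   Aug   18   Lima      54
6   Jul   17  Quito      51
3   Nov   13  Cairo      39
filter rows where low <= 18:
  month  low   city  low_x3
5   Aug   18   Lima      54
6   Jul   17  Quito      51
3   Nov   13  Cairo      39
So iloc[2]['low_x3'] = 39.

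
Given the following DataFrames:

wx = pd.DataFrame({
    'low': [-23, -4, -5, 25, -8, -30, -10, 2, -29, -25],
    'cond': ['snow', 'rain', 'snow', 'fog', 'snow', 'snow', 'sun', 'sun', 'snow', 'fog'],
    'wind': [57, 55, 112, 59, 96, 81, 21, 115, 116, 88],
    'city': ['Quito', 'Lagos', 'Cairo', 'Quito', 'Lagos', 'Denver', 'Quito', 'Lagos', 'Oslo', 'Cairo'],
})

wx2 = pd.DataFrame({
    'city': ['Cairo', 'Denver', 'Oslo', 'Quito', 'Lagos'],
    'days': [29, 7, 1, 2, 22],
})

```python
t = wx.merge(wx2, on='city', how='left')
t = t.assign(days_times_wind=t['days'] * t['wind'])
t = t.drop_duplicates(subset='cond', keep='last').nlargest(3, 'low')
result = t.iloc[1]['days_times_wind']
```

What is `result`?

1210

merge on 'city' (how='left') → 10 rows:
   low  cond  wind    city  days
0  -23  snow    57   Quito     2
1   -4  rain    55   Lagos    22
2   -5  snow   112   Cairo    29
3   25   fog    59   Quito     2
4   -8  snow    96   Lagos    22
5  -30  snow    81  Denver     7
6  -10   sun    21   Quito     2
7    2   sun   115   Lagos    22
8  -29  snow   116    Oslo     1
9  -25   fog    88   Cairo    29
add column days_times_wind = t['days'] * t['wind']:
   low  cond  wind    city  days  days_times_wind
0  -23  snow    57   Quito     2              114
1   -4  rain    55   Lagos    22             1210
2   -5  snow   112   Cairo    29             3248
3   25   fog    59   Quito     2              118
4   -8  snow    96   Lagos    22             2112
5  -30  snow    81  Denver     7              567
6  -10   sun    21   Quito     2               42
7    2   sun   115   Lagos    22             2530
8  -29  snow   116    Oslo     1              116
9  -25   fog    88   Cairo    29             2552
drop duplicate cond (keep=last):
   low  cond  wind   city  days  days_times_wind
1   -4  rain    55  Lagos    22             1210
7    2   sun   115  Lagos    22             2530
8  -29  snow   116   Oslo     1              116
9  -25   fog    88  Cairo    29             2552
take 3 rows with largest low:
   low  cond  wind   city  days  days_times_wind
7    2   sun   115  Lagos    22             2530
1   -4  rain    55  Lagos    22             1210
9  -25   fog    88  Cairo    29             2552
The value at position 1, column 'days_times_wind' is 1210.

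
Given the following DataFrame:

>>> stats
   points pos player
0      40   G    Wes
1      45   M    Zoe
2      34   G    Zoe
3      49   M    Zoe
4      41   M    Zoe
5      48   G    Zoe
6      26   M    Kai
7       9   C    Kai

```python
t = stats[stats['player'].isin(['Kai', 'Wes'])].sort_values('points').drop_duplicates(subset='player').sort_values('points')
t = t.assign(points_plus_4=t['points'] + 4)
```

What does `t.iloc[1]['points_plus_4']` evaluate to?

44

filter rows where player in ['Kai', 'Wes']:
   points pos player
0      40   G    Wes
6      26   M    Kai
7       9   C    Kai
sort by points:
   points pos player
7       9   C    Kai
6      26   M    Kai
0      40   G    Wes
drop duplicate player (keep=first):
   points pos player
7       9   C    Kai
0      40   G    Wes
sort by points:
   points pos player
7       9   C    Kai
0      40   G    Wes
add column points_plus_4 = t['points'] + 4:
   points pos player  points_plus_4
7       9   C    Kai             13
0      40   G    Wes             44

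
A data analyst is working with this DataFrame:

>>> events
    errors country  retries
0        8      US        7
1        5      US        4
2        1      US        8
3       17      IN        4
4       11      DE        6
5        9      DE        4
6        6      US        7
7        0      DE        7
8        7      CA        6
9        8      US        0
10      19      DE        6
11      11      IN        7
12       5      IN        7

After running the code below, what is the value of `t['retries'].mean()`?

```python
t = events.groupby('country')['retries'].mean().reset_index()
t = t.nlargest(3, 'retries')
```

group by country, mean of retries:
country
CA    6.00
DE    5.75
IN    6.00
US    5.20
Name: retries, dtype: float64
reset_index():
  country  retries
0      CA     6.00
1      DE     5.75
2      IN     6.00
3      US     5.20
take 3 rows with largest retries:
  country  retries
0      CA     6.00
2      IN     6.00
1      DE     5.75
mean of column 'retries' → 5.91666666667

5.91666666667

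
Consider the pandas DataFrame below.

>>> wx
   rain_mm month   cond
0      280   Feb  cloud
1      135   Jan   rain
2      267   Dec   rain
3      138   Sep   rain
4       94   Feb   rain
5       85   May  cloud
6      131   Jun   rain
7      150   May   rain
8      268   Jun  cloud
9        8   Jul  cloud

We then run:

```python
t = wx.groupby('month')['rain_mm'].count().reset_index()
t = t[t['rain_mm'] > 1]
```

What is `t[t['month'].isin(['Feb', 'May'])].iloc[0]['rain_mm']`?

2

group by month, count of rain_mm:
month
Dec    1
Feb    2
Jan    1
Jul    1
Jun    2
May    2
Sep    1
Name: rain_mm, dtype: int64
reset_index():
  month  rain_mm
0   Dec        1
1   Feb        2
2   Jan        1
3   Jul        1
4   Jun        2
5   May        2
6   Sep        1
filter rows where rain_mm > 1:
  month  rain_mm
1   Feb        2
4   Jun        2
5   May        2
filter rows where month in ['Feb', 'May']:
  month  rain_mm
1   Feb        2
5   May        2
The value at position 0, column 'rain_mm' is 2.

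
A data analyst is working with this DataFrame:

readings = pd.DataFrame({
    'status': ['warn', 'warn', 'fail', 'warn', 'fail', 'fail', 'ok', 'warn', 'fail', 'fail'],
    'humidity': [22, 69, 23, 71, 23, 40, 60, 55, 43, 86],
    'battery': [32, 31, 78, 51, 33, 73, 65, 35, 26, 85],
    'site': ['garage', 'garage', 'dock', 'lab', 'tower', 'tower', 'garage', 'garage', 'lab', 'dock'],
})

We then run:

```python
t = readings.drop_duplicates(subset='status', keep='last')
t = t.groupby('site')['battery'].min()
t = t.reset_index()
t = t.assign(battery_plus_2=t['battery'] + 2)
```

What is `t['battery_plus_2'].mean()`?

62.0

drop duplicate status (keep=last):
  status  humidity  battery    site
6     ok        60       65  garage
7   warn        55       35  garage
9   fail        86       85    dock
group by site, min of battery:
site
dock      85
garage    35
Name: battery, dtype: int64
reset_index():
     site  battery
0    dock       85
1  garage       35
add column battery_plus_2 = t['battery'] + 2:
     site  battery  battery_plus_2
0    dock       85              87
1  garage       35              37
Taking the mean of column 'battery_plus_2' gives 62.0.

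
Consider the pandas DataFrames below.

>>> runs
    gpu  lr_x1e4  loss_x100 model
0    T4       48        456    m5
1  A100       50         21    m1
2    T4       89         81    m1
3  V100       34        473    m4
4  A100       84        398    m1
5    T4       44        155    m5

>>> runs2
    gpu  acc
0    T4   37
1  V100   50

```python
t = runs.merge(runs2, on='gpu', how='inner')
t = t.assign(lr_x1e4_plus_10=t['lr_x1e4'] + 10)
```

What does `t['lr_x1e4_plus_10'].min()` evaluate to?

merge on 'gpu' (how='inner') → 4 rows:
    gpu  lr_x1e4  loss_x100 model  acc
0    T4       48        456    m5   37
1    T4       89         81    m1   37
2  V100       34        473    m4   50
3    T4       44        155    m5   37
add column lr_x1e4_plus_10 = t['lr_x1e4'] + 10:
    gpu  lr_x1e4  loss_x100 model  acc  lr_x1e4_plus_10
0    T4       48        456    m5   37               58
1    T4       89         81    m1   37               99
2  V100       34        473    m4   50               44
3    T4       44        155    m5   37               54
So min() = 44.

44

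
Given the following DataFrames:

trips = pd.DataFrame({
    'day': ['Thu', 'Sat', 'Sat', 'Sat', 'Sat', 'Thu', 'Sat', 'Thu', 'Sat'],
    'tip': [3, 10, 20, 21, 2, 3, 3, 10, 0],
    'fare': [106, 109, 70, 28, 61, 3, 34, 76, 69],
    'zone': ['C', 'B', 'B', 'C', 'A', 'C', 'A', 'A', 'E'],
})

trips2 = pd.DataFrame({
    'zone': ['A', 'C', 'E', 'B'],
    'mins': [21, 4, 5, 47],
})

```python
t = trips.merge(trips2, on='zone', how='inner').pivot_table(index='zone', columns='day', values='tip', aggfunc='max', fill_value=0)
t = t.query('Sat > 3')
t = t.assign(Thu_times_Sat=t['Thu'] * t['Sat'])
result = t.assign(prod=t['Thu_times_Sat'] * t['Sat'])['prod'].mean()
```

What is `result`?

merge on 'zone' (how='inner') → 9 rows:
   day  tip  fare zone  mins
0  Thu    3   106    C     4
1  Sat   10   109    B    47
2  Sat   20    70    B    47
3  Sat   21    28    C     4
4  Sat    2    61    A    21
5  Thu    3     3    C     4
6  Sat    3    34    A    21
7  Thu   10    76    A    21
8  Sat    0    69    E     5
pivot: rows=zone, cols=day, max(tip):
day   Sat  Thu
zone          
A       3   10
B      20    0
C      21    3
E       0    0
filter rows where Sat > 3:
day   Sat  Thu
zone          
B      20    0
C      21    3
add column Thu_times_Sat = t['Thu'] * t['Sat']:
day   Sat  Thu  Thu_times_Sat
zone                         
B      20    0              0
C      21    3             63
add column prod = t['Thu_times_Sat'] * t['Sat']:
day   Sat  Thu  Thu_times_Sat  prod
zone                               
B      20    0              0     0
C      21    3             63  1323

661.5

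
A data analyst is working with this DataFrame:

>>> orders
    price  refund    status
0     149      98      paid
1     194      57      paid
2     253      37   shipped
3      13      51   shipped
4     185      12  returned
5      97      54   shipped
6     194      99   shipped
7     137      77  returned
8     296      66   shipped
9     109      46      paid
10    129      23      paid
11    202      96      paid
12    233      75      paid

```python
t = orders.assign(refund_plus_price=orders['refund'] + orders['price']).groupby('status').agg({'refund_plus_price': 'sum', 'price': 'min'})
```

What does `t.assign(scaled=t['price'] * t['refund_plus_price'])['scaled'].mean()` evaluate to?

75062.0

add column refund_plus_price = orders['refund'] + orders['price']:
    price  refund    status  refund_plus_price
0     149      98      paid                247
1     194      57      paid                251
2     253      37   shipped                290
3      13      51   shipped                 64
4     185      12  returned                197
5      97      54   shipped                151
6     194      99   shipped                293
7     137      77  returned                214
8     296      66   shipped                362
9     109      46      paid                155
10    129      23      paid                152
11    202      96      paid                298
12    233      75      paid                308
group by status: sum(refund_plus_price), min(price):
          refund_plus_price  price
status                            
paid                   1411    109
returned                411    137
shipped                1160     13
add column scaled = t['price'] * t['refund_plus_price']:
          refund_plus_price  price  scaled
status                                    
paid                   1411    109  153799
returned                411    137   56307
shipped                1160     13   15080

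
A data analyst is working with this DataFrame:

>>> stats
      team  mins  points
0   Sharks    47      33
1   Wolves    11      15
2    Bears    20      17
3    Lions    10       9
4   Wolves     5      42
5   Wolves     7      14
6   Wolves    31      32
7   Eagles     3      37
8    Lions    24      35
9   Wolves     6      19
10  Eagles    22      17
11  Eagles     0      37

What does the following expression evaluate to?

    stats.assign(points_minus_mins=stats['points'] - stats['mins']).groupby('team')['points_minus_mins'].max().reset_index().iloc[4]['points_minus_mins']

add column points_minus_mins = stats['points'] - stats['mins']:
      team  mins  points  points_minus_mins
0   Sharks    47      33                -14
1   Wolves    11      15                  4
2    Bears    20      17                 -3
3    Lions    10       9                 -1
4   Wolves     5      42                 37
5   Wolves     7      14                  7
6   Wolves    31      32                  1
7   Eagles     3      37                 34
8    Lions    24      35                 11
9   Wolves     6      19                 13
10  Eagles    22      17                 -5
11  Eagles     0      37                 37
group by team, max of points_minus_mins:
team
Bears     -3
Eagles    37
Lions     11
Sharks   -14
Wolves    37
Name: points_minus_mins, dtype: int64
reset_index():
     team  points_minus_mins
0   Bears                 -3
1  Eagles                 37
2   Lions                 11
3  Sharks                -14
4  Wolves                 37
So iloc[4]['points_minus_mins'] = 37.

37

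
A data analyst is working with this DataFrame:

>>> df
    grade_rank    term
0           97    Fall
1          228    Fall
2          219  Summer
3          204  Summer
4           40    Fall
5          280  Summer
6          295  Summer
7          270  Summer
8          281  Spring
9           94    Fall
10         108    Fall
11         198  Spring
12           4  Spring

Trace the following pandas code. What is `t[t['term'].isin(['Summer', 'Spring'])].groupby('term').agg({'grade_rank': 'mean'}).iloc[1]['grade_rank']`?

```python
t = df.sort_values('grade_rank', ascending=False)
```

sort by grade_rank descending:
    grade_rank    term
6          295  Summer
8          281  Spring
5          280  Summer
7          270  Summer
1          228    Fall
2          219  Summer
3          204  Summer
11         198  Spring
10         108    Fall
0           97    Fall
9           94    Fall
4           40    Fall
12           4  Spring
filter rows where term in ['Summer', 'Spring']:
    grade_rank    term
6          295  Summer
8          281  Spring
5          280  Summer
7          270  Summer
2          219  Summer
3          204  Summer
11         198  Spring
12           4  Spring
group by term, mean of grade_rank:
        grade_rank
term              
Spring       161.0
Summer       253.6
Taking the value at position 1, column 'grade_rank' gives 253.6.

253.6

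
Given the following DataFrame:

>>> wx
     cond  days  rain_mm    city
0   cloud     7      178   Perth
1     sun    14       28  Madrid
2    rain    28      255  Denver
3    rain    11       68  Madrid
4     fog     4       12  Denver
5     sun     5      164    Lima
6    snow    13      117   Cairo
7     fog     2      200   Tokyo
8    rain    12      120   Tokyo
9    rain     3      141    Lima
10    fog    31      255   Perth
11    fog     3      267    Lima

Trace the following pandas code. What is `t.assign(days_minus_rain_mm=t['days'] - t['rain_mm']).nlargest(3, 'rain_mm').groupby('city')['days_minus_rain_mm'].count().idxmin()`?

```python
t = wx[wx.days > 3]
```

filter rows where days > 3:
     cond  days  rain_mm    city
0   cloud     7      178   Perth
1     sun    14       28  Madrid
2    rain    28      255  Denver
3    rain    11       68  Madrid
4     fog     4       12  Denver
5     sun     5      164    Lima
6    snow    13      117   Cairo
8    rain    12      120   Tokyo
10    fog    31      255   Perth
add column days_minus_rain_mm = t['days'] - t['rain_mm']:
     cond  days  rain_mm    city  days_minus_rain_mm
0   cloud     7      178   Perth                -171
1     sun    14       28  Madrid                 -14
2    rain    28      255  Denver                -227
3    rain    11       68  Madrid                 -57
4     fog     4       12  Denver                  -8
5     sun     5      164    Lima                -159
6    snow    13      117   Cairo                -104
8    rain    12      120   Tokyo                -108
10    fog    31      255   Perth                -224
take 3 rows with largest rain_mm:
     cond  days  rain_mm    city  days_minus_rain_mm
2    rain    28      255  Denver                -227
10    fog    31      255   Perth                -224
0   cloud     7      178   Perth                -171
group by city, count of days_minus_rain_mm:
city
Denver    1
Perth     2
Name: days_minus_rain_mm, dtype: int64
Hence Denver.

Denver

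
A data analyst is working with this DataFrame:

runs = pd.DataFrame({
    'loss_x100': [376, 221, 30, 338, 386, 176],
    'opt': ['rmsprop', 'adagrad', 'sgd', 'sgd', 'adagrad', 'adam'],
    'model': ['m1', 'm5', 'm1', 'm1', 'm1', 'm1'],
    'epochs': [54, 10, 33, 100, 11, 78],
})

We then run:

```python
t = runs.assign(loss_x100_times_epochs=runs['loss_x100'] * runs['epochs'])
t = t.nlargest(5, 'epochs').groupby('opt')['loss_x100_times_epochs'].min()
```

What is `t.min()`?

add column loss_x100_times_epochs = runs['loss_x100'] * runs['epochs']:
   loss_x100      opt model  epochs  loss_x100_times_epochs
0        376  rmsprop    m1      54                   20304
1        221  adagrad    m5      10                    2210
2         30      sgd    m1      33                     990
3        338      sgd    m1     100                   33800
4        386  adagrad    m1      11                    4246
5        176     adam    m1      78                   13728
take 5 rows with largest epochs:
   loss_x100      opt model  epochs  loss_x100_times_epochs
3        338      sgd    m1     100                   33800
5        176     adam    m1      78                   13728
0        376  rmsprop    m1      54                   20304
2         30      sgd    m1      33                     990
4        386  adagrad    m1      11                    4246
group by opt, min of loss_x100_times_epochs:
opt
adagrad     4246
adam       13728
rmsprop    20304
sgd          990
Name: loss_x100_times_epochs, dtype: int64
Then the min of the resulting series: 990

990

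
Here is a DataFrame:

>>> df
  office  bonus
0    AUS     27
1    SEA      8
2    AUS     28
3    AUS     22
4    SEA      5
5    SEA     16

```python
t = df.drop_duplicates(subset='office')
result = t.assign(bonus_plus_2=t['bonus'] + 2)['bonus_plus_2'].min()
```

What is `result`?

drop duplicate office (keep=first):
  office  bonus
0    AUS     27
1    SEA      8
add column bonus_plus_2 = t['bonus'] + 2:
  office  bonus  bonus_plus_2
0    AUS     27            29
1    SEA      8            10
Reading off the min of column 'bonus_plus_2', we get 10.

10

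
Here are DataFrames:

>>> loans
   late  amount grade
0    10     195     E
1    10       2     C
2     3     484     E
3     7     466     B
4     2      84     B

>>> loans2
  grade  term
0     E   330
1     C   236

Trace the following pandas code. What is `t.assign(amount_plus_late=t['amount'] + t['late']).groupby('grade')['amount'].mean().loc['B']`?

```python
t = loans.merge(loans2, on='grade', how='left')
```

275.0

merge on 'grade' (how='left') → 5 rows:
   late  amount grade   term
0    10     195     E  330.0
1    10       2     C  236.0
2     3     484     E  330.0
3     7     466     B    NaN
4     2      84     B    NaN
add column amount_plus_late = t['amount'] + t['late']:
   late  amount grade   term  amount_plus_late
0    10     195     E  330.0               205
1    10       2     C  236.0                12
2     3     484     E  330.0               487
3     7     466     B    NaN               473
4     2      84     B    NaN                86
group by grade, mean of amount:
grade
B    275.0
C      2.0
E    339.5
Name: amount, dtype: float64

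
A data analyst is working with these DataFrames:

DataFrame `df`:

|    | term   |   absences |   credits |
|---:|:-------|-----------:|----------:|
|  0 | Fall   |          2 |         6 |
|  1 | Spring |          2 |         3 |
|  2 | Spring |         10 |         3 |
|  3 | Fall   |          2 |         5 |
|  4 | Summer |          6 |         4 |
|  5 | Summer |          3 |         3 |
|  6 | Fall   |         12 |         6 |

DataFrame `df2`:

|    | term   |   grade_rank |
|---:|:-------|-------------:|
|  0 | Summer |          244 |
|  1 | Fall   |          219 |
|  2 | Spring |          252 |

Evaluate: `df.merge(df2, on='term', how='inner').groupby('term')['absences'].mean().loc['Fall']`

5.33333333333

merge on 'term' (how='inner') → 7 rows:
     term  absences  credits  grade_rank
0    Fall         2        6         219
1  Spring         2        3         252
2  Spring        10        3         252
3    Fall         2        5         219
4  Summer         6        4         244
5  Summer         3        3         244
6    Fall        12        6         219
group by term, mean of absences:
term
Fall      5.333333
Spring    6.000000
Summer    4.500000
Name: absences, dtype: float64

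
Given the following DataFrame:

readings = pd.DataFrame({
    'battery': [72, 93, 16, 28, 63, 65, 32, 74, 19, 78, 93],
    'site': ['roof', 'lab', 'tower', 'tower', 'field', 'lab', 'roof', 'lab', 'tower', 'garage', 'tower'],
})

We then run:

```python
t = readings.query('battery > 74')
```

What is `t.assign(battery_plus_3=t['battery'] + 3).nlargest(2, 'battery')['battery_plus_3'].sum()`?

192

filter rows where battery > 74:
    battery    site
1        93     lab
9        78  garage
10       93   tower
add column battery_plus_3 = t['battery'] + 3:
    battery    site  battery_plus_3
1        93     lab              96
9        78  garage              81
10       93   tower              96
take 2 rows with largest battery:
    battery   site  battery_plus_3
1        93    lab              96
10       93  tower              96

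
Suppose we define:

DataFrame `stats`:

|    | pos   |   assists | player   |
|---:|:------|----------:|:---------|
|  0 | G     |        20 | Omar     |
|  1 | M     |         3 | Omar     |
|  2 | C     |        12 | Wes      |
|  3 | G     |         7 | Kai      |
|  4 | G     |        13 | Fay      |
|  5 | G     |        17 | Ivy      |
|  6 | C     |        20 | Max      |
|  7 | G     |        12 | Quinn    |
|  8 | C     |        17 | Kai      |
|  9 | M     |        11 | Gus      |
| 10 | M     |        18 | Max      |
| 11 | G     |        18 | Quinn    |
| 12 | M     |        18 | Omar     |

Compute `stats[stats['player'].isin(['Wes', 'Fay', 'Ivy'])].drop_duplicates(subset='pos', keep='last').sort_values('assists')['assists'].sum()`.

filter rows where player in ['Wes', 'Fay', 'Ivy']:
  pos  assists player
2   C       12    Wes
4   G       13    Fay
5   G       17    Ivy
drop duplicate pos (keep=last):
  pos  assists player
2   C       12    Wes
5   G       17    Ivy
sort by assists:
  pos  assists player
2   C       12    Wes
5   G       17    Ivy
Taking the sum of column 'assists' gives 29.

29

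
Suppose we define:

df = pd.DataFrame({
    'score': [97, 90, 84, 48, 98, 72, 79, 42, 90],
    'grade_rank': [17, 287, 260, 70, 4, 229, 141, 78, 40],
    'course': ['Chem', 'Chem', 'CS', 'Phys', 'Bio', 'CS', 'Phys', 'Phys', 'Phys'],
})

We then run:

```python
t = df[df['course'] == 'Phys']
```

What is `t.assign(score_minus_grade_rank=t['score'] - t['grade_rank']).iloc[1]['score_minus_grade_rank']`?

-62

filter rows where course == 'Phys':
   score  grade_rank course
3     48          70   Phys
6     79         141   Phys
7     42          78   Phys
8     90          40   Phys
add column score_minus_grade_rank = t['score'] - t['grade_rank']:
   score  grade_rank course  score_minus_grade_rank
3     48          70   Phys                     -22
6     79         141   Phys                     -62
7     42          78   Phys                     -36
8     90          40   Phys                      50
The value at position 1, column 'score_minus_grade_rank' is -62.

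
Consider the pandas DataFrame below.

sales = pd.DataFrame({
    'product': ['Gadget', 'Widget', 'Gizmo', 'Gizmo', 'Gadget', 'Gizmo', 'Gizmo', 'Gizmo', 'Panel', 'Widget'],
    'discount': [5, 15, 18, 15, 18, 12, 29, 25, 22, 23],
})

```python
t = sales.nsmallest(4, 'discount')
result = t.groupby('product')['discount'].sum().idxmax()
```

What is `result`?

take 4 rows with smallest discount:
  product  discount
0  Gadget         5
5   Gizmo        12
1  Widget        15
3   Gizmo        15
group by product, sum of discount:
product
Gadget     5
Gizmo     27
Widget    15
Name: discount, dtype: int64
Then the label with the largest value: Gizmo

Gizmo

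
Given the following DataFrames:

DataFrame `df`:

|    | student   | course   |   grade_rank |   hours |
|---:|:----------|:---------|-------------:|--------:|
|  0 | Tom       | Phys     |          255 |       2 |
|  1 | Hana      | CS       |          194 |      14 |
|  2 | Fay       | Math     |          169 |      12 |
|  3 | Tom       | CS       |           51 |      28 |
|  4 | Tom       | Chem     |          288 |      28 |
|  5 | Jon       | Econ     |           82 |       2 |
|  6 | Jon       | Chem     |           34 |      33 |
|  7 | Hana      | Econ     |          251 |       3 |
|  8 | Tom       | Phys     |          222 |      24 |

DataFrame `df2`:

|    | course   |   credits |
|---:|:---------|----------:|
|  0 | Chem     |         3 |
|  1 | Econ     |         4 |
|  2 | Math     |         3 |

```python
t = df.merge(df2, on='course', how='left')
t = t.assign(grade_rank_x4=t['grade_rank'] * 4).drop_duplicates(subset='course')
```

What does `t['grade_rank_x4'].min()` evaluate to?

328

merge on 'course' (how='left') → 9 rows:
  student course  grade_rank  hours  credits
0     Tom   Phys         255      2      NaN
1    Hana     CS         194     14      NaN
2     Fay   Math         169     12      3.0
3     Tom     CS          51     28      NaN
4     Tom   Chem         288     28      3.0
5     Jon   Econ          82      2      4.0
6     Jon   Chem          34     33      3.0
7    Hana   Econ         251      3      4.0
8     Tom   Phys         222     24      NaN
add column grade_rank_x4 = t['grade_rank'] * 4:
  student course  grade_rank  hours  credits  grade_rank_x4
0     Tom   Phys         255      2      NaN           1020
1    Hana     CS         194     14      NaN            776
2     Fay   Math         169     12      3.0            676
3     Tom     CS          51     28      NaN            204
4     Tom   Chem         288     28      3.0           1152
5     Jon   Econ          82      2      4.0            328
6     Jon   Chem          34     33      3.0            136
7    Hana   Econ         251      3      4.0           1004
8     Tom   Phys         222     24      NaN            888
drop duplicate course (keep=first):
  student course  grade_rank  hours  credits  grade_rank_x4
0     Tom   Phys         255      2      NaN           1020
1    Hana     CS         194     14      NaN            776
2     Fay   Math         169     12      3.0            676
4     Tom   Chem         288     28      3.0           1152
5     Jon   Econ          82      2      4.0            328
Taking the min of column 'grade_rank_x4' gives 328.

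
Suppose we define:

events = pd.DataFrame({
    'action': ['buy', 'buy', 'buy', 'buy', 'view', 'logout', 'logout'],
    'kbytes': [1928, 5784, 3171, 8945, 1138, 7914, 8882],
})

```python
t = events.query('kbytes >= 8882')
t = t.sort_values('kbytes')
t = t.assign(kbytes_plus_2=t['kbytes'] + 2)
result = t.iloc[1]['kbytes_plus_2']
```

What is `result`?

8947

filter rows where kbytes >= 8882:
   action  kbytes
3     buy    8945
6  logout    8882
sort by kbytes:
   action  kbytes
6  logout    8882
3     buy    8945
add column kbytes_plus_2 = t['kbytes'] + 2:
   action  kbytes  kbytes_plus_2
6  logout    8882           8884
3     buy    8945           8947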